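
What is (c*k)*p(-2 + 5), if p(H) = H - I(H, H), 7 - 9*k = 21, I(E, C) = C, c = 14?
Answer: 0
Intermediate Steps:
k = -14/9 (k = 7/9 - ⅑*21 = 7/9 - 7/3 = -14/9 ≈ -1.5556)
p(H) = 0 (p(H) = H - H = 0)
(c*k)*p(-2 + 5) = (14*(-14/9))*0 = -196/9*0 = 0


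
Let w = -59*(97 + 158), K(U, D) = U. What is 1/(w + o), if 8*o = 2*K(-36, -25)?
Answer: -1/15054 ≈ -6.6428e-5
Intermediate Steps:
w = -15045 (w = -59*255 = -15045)
o = -9 (o = (2*(-36))/8 = (1/8)*(-72) = -9)
1/(w + o) = 1/(-15045 - 9) = 1/(-15054) = -1/15054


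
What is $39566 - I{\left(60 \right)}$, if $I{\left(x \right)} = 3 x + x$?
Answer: $39326$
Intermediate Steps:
$I{\left(x \right)} = 4 x$
$39566 - I{\left(60 \right)} = 39566 - 4 \cdot 60 = 39566 - 240 = 39326$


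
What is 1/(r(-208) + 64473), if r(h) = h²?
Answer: 1/107737 ≈ 9.2819e-6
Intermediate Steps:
1/(r(-208) + 64473) = 1/((-208)² + 64473) = 1/(43264 + 64473) = 1/107737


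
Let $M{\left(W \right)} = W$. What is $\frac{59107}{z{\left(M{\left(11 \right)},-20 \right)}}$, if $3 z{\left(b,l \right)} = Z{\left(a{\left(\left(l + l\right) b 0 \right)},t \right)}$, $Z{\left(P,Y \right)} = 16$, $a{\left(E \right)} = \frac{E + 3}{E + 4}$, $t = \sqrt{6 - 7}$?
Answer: $\frac{177321}{16} \approx 11083.0$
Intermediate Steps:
$t = i$ ($t = \sqrt{-1} = i \approx 1.0 i$)
$a{\left(E \right)} = \frac{3 + E}{4 + E}$
$z{\left(b,l \right)} = \frac{16}{3}$ ($z{\left(b,l \right)} = \frac{1}{3} \cdot 16 = \frac{16}{3}$)
$\frac{59107}{z{\left(M{\left(11 \right)},-20 \right)}} = \frac{59107}{\frac{16}{3}} = 59107 \cdot \frac{3}{16} = \frac{177321}{16}$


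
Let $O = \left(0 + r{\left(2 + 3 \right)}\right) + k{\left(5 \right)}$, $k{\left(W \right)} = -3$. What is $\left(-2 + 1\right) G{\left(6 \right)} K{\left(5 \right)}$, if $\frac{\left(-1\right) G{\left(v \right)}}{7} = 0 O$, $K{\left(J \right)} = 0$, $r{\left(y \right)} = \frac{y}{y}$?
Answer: $0$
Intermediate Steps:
$r{\left(y \right)} = 1$
$O = -2$ ($O = \left(0 + 1\right) - 3 = 1 - 3 = -2$)
$G{\left(v \right)} = 0$ ($G{\left(v \right)} = - 7 \cdot 0 \left(-2\right) = \left(-7\right) 0 = 0$)
$\left(-2 + 1\right) G{\left(6 \right)} K{\left(5 \right)} = \left(-2 + 1\right) 0 \cdot 0 = \left(-1\right) 0 \cdot 0 = 0 \cdot 0 = 0$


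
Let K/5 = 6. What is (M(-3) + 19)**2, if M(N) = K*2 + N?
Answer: 5776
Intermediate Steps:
K = 30 (K = 5*6 = 30)
M(N) = 60 + N (M(N) = 30*2 + N = 60 + N)
(M(-3) + 19)**2 = ((60 - 3) + 19)**2 = (57 + 19)**2 = 76**2 = 5776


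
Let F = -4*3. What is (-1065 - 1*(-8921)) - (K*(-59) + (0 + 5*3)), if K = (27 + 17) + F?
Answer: 9729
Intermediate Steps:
F = -12
K = 32 (K = (27 + 17) - 12 = 44 - 12 = 32)
(-1065 - 1*(-8921)) - (K*(-59) + (0 + 5*3)) = (-1065 - 1*(-8921)) - (32*(-59) + (0 + 5*3)) = (-1065 + 8921) - (-1888 + (0 + 15)) = 7856 - (-1888 + 15) = 7856 - 1*(-1873) = 7856 + 1873 = 9729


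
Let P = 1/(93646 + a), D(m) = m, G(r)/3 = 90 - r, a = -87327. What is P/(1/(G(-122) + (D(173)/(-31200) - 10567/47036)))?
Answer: 233251731893/2318319775200 ≈ 0.10061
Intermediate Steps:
G(r) = 270 - 3*r (G(r) = 3*(90 - r) = 270 - 3*r)
P = 1/6319 (P = 1/(93646 - 87327) = 1/6319 ≈ 0.00015825)
P/(1/(G(-122) + (D(173)/(-31200) - 10567/47036))) = 1/(6319*(1/((270 - 3*(-122)) + (173/(-31200) - 10567/47036)))) = 1/(6319*(1/((270 + 366) + (173*(-1/31200) - 10567*1/47036)))) = 1/(6319*(1/(636 + (-173/31200 - 10567/47036)))) = 1/(6319*(1/(636 - 84456907/366880800))) = 1/(6319*(1/(233251731893/366880800))) = 1/(6319*(366880800/233251731893)) = (1/6319)*(233251731893/366880800) = 233251731893/2318319775200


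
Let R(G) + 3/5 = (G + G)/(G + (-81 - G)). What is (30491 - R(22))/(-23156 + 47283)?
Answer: 12349318/9771435 ≈ 1.2638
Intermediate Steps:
R(G) = -⅗ - 2*G/81 (R(G) = -⅗ + (G + G)/(G + (-81 - G)) = -⅗ + (2*G)/(-81) = -⅗ + (2*G)*(-1/81) = -⅗ - 2*G/81)
(30491 - R(22))/(-23156 + 47283) = (30491 - (-⅗ - 2/81*22))/(-23156 + 47283) = (30491 - (-⅗ - 44/81))/24127 = (30491 - 1*(-463/405))*(1/24127) = (30491 + 463/405)*(1/24127) = (12349318/405)*(1/24127) = 12349318/9771435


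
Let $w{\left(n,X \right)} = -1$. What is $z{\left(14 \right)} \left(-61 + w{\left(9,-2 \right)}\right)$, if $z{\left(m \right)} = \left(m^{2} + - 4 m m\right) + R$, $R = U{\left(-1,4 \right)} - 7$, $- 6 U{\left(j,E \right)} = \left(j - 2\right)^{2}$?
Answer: $36983$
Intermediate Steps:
$U{\left(j,E \right)} = - \frac{\left(-2 + j\right)^{2}}{6}$ ($U{\left(j,E \right)} = - \frac{\left(j - 2\right)^{2}}{6} = - \frac{\left(-2 + j\right)^{2}}{6}$)
$R = - \frac{17}{2}$ ($R = - \frac{\left(-2 - 1\right)^{2}}{6} - 7 = - \frac{\left(-3\right)^{2}}{6} - 7 = \left(- \frac{1}{6}\right) 9 - 7 = - \frac{3}{2} - 7 = - \frac{17}{2} \approx -8.5$)
$z{\left(m \right)} = - \frac{17}{2} - 3 m^{2}$ ($z{\left(m \right)} = \left(m^{2} + - 4 m m\right) - \frac{17}{2} = \left(m^{2} - 4 m^{2}\right) - \frac{17}{2} = - 3 m^{2} - \frac{17}{2} = - \frac{17}{2} - 3 m^{2}$)
$z{\left(14 \right)} \left(-61 + w{\left(9,-2 \right)}\right) = \left(- \frac{17}{2} - 3 \cdot 14^{2}\right) \left(-61 - 1\right) = \left(- \frac{17}{2} - 588\right) \left(-62\right) = \left(- \frac{1193}{2}\right) \left(-62\right) = 36983$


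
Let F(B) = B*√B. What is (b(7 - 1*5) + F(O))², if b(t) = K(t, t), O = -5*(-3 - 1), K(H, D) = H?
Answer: 8004 + 160*√5 ≈ 8361.8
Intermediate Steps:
O = 20 (O = -5*(-4) = 20)
b(t) = t
F(B) = B^(3/2)
(b(7 - 1*5) + F(O))² = ((7 - 1*5) + 20^(3/2))² = ((7 - 5) + 40*√5)² = (2 + 40*√5)²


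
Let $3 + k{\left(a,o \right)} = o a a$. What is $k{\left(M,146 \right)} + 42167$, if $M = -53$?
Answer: $452278$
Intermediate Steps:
$k{\left(a,o \right)} = -3 + o a^{2}$ ($k{\left(a,o \right)} = -3 + o a a = -3 + a o a = -3 + o a^{2}$)
$k{\left(M,146 \right)} + 42167 = \left(-3 + 146 \left(-53\right)^{2}\right) + 42167 = \left(-3 + 146 \cdot 2809\right) + 42167 = \left(-3 + 410114\right) + 42167 = 410111 + 42167 = 452278$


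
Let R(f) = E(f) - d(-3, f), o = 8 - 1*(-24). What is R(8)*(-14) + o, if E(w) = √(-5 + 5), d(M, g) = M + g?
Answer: 102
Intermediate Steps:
o = 32 (o = 8 + 24 = 32)
E(w) = 0 (E(w) = √0 = 0)
R(f) = 3 - f (R(f) = 0 - (-3 + f) = 0 + (3 - f) = 3 - f)
R(8)*(-14) + o = (3 - 1*8)*(-14) + 32 = (3 - 8)*(-14) + 32 = -5*(-14) + 32 = 70 + 32 = 102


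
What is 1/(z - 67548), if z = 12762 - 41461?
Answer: -1/96247 ≈ -1.0390e-5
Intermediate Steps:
z = -28699
1/(z - 67548) = 1/(-28699 - 67548) = 1/(-96247) = -1/96247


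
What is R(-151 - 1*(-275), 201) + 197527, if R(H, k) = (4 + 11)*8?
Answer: 197647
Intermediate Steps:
R(H, k) = 120 (R(H, k) = 15*8 = 120)
R(-151 - 1*(-275), 201) + 197527 = 120 + 197527 = 197647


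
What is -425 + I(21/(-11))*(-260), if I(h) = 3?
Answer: -1205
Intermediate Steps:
-425 + I(21/(-11))*(-260) = -425 + 3*(-260) = -425 - 780 = -1205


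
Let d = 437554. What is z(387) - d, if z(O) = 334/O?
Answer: -169333064/387 ≈ -4.3755e+5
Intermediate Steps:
z(387) - d = 334/387 - 1*437554 = 334*(1/387) - 437554 = 334/387 - 437554 = -169333064/387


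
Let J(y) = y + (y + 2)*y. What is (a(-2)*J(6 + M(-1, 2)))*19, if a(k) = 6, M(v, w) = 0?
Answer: 6156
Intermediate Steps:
J(y) = y + y*(2 + y) (J(y) = y + (2 + y)*y = y + y*(2 + y))
(a(-2)*J(6 + M(-1, 2)))*19 = (6*((6 + 0)*(3 + (6 + 0))))*19 = (6*(6*(3 + 6)))*19 = (6*(6*9))*19 = (6*54)*19 = 324*19 = 6156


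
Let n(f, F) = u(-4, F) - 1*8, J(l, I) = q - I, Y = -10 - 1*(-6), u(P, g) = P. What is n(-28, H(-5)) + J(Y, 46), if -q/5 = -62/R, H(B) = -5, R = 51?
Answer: -2648/51 ≈ -51.922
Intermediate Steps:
Y = -4 (Y = -10 + 6 = -4)
q = 310/51 (q = -(-310)/51 = -5*(-62/51) = 310/51 ≈ 6.0784)
J(l, I) = 310/51 - I
n(f, F) = -12 (n(f, F) = -4 - 1*8 = -4 - 8 = -12)
n(-28, H(-5)) + J(Y, 46) = -12 + (310/51 - 1*46) = -12 + (310/51 - 46) = -12 - 2036/51 = -2648/51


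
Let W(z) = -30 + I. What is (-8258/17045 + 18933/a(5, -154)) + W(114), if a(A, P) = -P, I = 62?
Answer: 57919859/374990 ≈ 154.46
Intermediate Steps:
W(z) = 32 (W(z) = -30 + 62 = 32)
(-8258/17045 + 18933/a(5, -154)) + W(114) = (-8258/17045 + 18933/((-1*(-154)))) + 32 = (-8258*1/17045 + 18933/154) + 32 = (-8258/17045 + 18933*(1/154)) + 32 = (-8258/17045 + 18933/154) + 32 = 45920179/374990 + 32 = 57919859/374990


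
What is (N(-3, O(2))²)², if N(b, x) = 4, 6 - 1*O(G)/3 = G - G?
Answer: 256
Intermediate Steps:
O(G) = 18 (O(G) = 18 - 3*(G - G) = 18 - 3*0 = 18 + 0 = 18)
(N(-3, O(2))²)² = (4²)² = 16² = 256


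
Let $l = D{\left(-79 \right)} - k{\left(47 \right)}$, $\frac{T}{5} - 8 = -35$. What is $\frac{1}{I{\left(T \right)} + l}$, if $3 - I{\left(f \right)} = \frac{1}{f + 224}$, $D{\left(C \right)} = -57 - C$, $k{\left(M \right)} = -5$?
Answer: $\frac{89}{2669} \approx 0.033346$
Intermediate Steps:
$T = -135$ ($T = 40 + 5 \left(-35\right) = 40 - 175 = -135$)
$I{\left(f \right)} = 3 - \frac{1}{224 + f}$ ($I{\left(f \right)} = 3 - \frac{1}{f + 224} = 3 - \frac{1}{224 + f}$)
$l = 27$ ($l = \left(-57 - -79\right) - -5 = \left(-57 + 79\right) + 5 = 22 + 5 = 27$)
$\frac{1}{I{\left(T \right)} + l} = \frac{1}{\frac{671 + 3 \left(-135\right)}{224 - 135} + 27} = \frac{1}{\frac{671 - 405}{89} + 27} = \frac{1}{\frac{1}{89} \cdot 266 + 27} = \frac{1}{\frac{266}{89} + 27} = \frac{1}{\frac{2669}{89}} = \frac{89}{2669}$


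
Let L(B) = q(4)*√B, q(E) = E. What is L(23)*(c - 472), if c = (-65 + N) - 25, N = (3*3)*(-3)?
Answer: -2356*√23 ≈ -11299.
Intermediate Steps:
N = -27 (N = 9*(-3) = -27)
c = -117 (c = (-65 - 27) - 25 = -92 - 25 = -117)
L(B) = 4*√B
L(23)*(c - 472) = (4*√23)*(-117 - 472) = (4*√23)*(-589) = -2356*√23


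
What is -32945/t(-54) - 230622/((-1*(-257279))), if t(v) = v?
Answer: 445452793/731214 ≈ 609.20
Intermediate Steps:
-32945/t(-54) - 230622/((-1*(-257279))) = -32945/(-54) - 230622/((-1*(-257279))) = -32945*(-1/54) - 230622/257279 = 32945/54 - 230622*1/257279 = 32945/54 - 12138/13541 = 445452793/731214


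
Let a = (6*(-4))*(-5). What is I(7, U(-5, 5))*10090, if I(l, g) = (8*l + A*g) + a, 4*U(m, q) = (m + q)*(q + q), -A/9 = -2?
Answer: 1775840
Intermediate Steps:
a = 120 (a = -24*(-5) = 120)
A = 18 (A = -9*(-2) = 18)
U(m, q) = q*(m + q)/2 (U(m, q) = ((m + q)*(q + q))/4 = ((m + q)*(2*q))/4 = (2*q*(m + q))/4 = q*(m + q)/2)
I(l, g) = 120 + 8*l + 18*g (I(l, g) = (8*l + 18*g) + 120 = 120 + 8*l + 18*g)
I(7, U(-5, 5))*10090 = (120 + 8*7 + 18*((1/2)*5*(-5 + 5)))*10090 = (120 + 56 + 18*((1/2)*5*0))*10090 = (120 + 56 + 18*0)*10090 = (120 + 56 + 0)*10090 = 176*10090 = 1775840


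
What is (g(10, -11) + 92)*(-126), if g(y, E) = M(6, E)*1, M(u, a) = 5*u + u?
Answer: -16128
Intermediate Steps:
M(u, a) = 6*u
g(y, E) = 36 (g(y, E) = (6*6)*1 = 36*1 = 36)
(g(10, -11) + 92)*(-126) = (36 + 92)*(-126) = 128*(-126) = -16128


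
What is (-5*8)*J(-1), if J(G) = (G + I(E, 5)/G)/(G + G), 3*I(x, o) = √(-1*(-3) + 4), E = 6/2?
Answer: -20 - 20*√7/3 ≈ -37.638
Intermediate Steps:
E = 3 (E = 6*(½) = 3)
I(x, o) = √7/3 (I(x, o) = √(-1*(-3) + 4)/3 = √(3 + 4)/3 = √7/3)
J(G) = (G + √7/(3*G))/(2*G) (J(G) = (G + (√7/3)/G)/(G + G) = (G + √7/(3*G))/((2*G)) = (G + √7/(3*G))*(1/(2*G)) = (G + √7/(3*G))/(2*G))
(-5*8)*J(-1) = (-5*8)*(½ + (⅙)*√7/(-1)²) = -40*(½ + (⅙)*√7*1) = -40*(½ + √7/6) = -20 - 20*√7/3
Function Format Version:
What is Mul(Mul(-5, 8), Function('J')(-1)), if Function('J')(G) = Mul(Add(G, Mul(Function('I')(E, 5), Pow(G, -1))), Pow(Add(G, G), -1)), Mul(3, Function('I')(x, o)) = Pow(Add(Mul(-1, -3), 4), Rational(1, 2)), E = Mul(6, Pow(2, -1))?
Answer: Add(-20, Mul(Rational(-20, 3), Pow(7, Rational(1, 2)))) ≈ -37.638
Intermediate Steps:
E = 3 (E = Mul(6, Rational(1, 2)) = 3)
Function('I')(x, o) = Mul(Rational(1, 3), Pow(7, Rational(1, 2))) (Function('I')(x, o) = Mul(Rational(1, 3), Pow(Add(Mul(-1, -3), 4), Rational(1, 2))) = Mul(Rational(1, 3), Pow(Add(3, 4), Rational(1, 2))) = Mul(Rational(1, 3), Pow(7, Rational(1, 2))))
Function('J')(G) = Mul(Rational(1, 2), Pow(G, -1), Add(G, Mul(Rational(1, 3), Pow(7, Rational(1, 2)), Pow(G, -1)))) (Function('J')(G) = Mul(Add(G, Mul(Mul(Rational(1, 3), Pow(7, Rational(1, 2))), Pow(G, -1))), Pow(Add(G, G), -1)) = Mul(Add(G, Mul(Rational(1, 3), Pow(7, Rational(1, 2)), Pow(G, -1))), Pow(Mul(2, G), -1)) = Mul(Add(G, Mul(Rational(1, 3), Pow(7, Rational(1, 2)), Pow(G, -1))), Mul(Rational(1, 2), Pow(G, -1))) = Mul(Rational(1, 2), Pow(G, -1), Add(G, Mul(Rational(1, 3), Pow(7, Rational(1, 2)), Pow(G, -1)))))
Mul(Mul(-5, 8), Function('J')(-1)) = Mul(Mul(-5, 8), Add(Rational(1, 2), Mul(Rational(1, 6), Pow(7, Rational(1, 2)), Pow(-1, -2)))) = Mul(-40, Add(Rational(1, 2), Mul(Rational(1, 6), Pow(7, Rational(1, 2)), 1))) = Mul(-40, Add(Rational(1, 2), Mul(Rational(1, 6), Pow(7, Rational(1, 2))))) = Add(-20, Mul(Rational(-20, 3), Pow(7, Rational(1, 2))))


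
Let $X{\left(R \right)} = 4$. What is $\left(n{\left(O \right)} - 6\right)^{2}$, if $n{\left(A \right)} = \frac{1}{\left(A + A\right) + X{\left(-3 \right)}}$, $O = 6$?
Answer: $\frac{9025}{256} \approx 35.254$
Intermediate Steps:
$n{\left(A \right)} = \frac{1}{4 + 2 A}$ ($n{\left(A \right)} = \frac{1}{\left(A + A\right) + 4} = \frac{1}{2 A + 4} = \frac{1}{4 + 2 A}$)
$\left(n{\left(O \right)} - 6\right)^{2} = \left(\frac{1}{2 \left(2 + 6\right)} - 6\right)^{2} = \left(\frac{1}{2 \cdot 8} - 6\right)^{2} = \left(\frac{1}{2} \cdot \frac{1}{8} - 6\right)^{2} = \left(\frac{1}{16} - 6\right)^{2} = \left(- \frac{95}{16}\right)^{2} = \frac{9025}{256}$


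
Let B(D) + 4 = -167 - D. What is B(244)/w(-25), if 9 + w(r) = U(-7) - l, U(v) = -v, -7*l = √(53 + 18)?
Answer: 8134/25 + 581*√71/25 ≈ 521.18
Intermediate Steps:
l = -√71/7 (l = -√(53 + 18)/7 = -√71/7 ≈ -1.2037)
B(D) = -171 - D (B(D) = -4 + (-167 - D) = -171 - D)
w(r) = -2 + √71/7 (w(r) = -9 + (-1*(-7) - (-1)*√71/7) = -9 + (7 + √71/7) = -2 + √71/7)
B(244)/w(-25) = (-171 - 1*244)/(-2 + √71/7) = (-171 - 244)/(-2 + √71/7) = -415/(-2 + √71/7)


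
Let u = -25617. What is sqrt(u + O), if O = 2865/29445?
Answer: 2*I*sqrt(24677844685)/1963 ≈ 160.05*I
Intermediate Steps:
O = 191/1963 (O = 2865*(1/29445) = 191/1963 ≈ 0.097300)
sqrt(u + O) = sqrt(-25617 + 191/1963) = sqrt(-50285980/1963) = 2*I*sqrt(24677844685)/1963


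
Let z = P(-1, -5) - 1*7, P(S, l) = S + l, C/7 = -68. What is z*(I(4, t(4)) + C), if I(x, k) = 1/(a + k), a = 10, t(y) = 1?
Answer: 68055/11 ≈ 6186.8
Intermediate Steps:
C = -476 (C = 7*(-68) = -476)
z = -13 (z = (-1 - 5) - 1*7 = -6 - 7 = -13)
I(x, k) = 1/(10 + k)
z*(I(4, t(4)) + C) = -13*(1/(10 + 1) - 476) = -13*(1/11 - 476) = -13*(-5235/11) = 68055/11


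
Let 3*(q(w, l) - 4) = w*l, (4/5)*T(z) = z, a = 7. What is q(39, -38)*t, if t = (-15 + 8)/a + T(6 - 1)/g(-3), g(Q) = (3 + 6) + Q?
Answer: -245/12 ≈ -20.417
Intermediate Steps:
T(z) = 5*z/4
g(Q) = 9 + Q
t = 1/24 (t = (-15 + 8)/7 + (5*(6 - 1)/4)/(9 - 3) = -7*1/7 + ((5/4)*5)/6 = -1 + (25/4)*(1/6) = -1 + 25/24 = 1/24 ≈ 0.041667)
q(w, l) = 4 + l*w/3 (q(w, l) = 4 + (w*l)/3 = 4 + (l*w)/3 = 4 + l*w/3)
q(39, -38)*t = (4 + (1/3)*(-38)*39)*(1/24) = (4 - 494)*(1/24) = -490*1/24 = -245/12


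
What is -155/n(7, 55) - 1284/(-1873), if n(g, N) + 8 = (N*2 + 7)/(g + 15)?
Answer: 6462686/110507 ≈ 58.482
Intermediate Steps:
n(g, N) = -8 + (7 + 2*N)/(15 + g) (n(g, N) = -8 + (N*2 + 7)/(g + 15) = -8 + (2*N + 7)/(15 + g) = -8 + (7 + 2*N)/(15 + g))
-155/n(7, 55) - 1284/(-1873) = -155*(15 + 7)/(-113 - 8*7 + 2*55) - 1284/(-1873) = -155*22/(-113 - 56 + 110) - 1284*(-1/1873) = -155/((1/22)*(-59)) + 1284/1873 = -155/(-59/22) + 1284/1873 = -155*(-22/59) + 1284/1873 = 3410/59 + 1284/1873 = 6462686/110507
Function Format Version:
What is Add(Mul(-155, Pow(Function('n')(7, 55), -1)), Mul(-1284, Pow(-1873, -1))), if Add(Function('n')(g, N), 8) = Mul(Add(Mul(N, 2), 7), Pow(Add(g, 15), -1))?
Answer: Rational(6462686, 110507) ≈ 58.482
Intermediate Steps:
Function('n')(g, N) = Add(-8, Mul(Pow(Add(15, g), -1), Add(7, Mul(2, N)))) (Function('n')(g, N) = Add(-8, Mul(Add(Mul(N, 2), 7), Pow(Add(g, 15), -1))) = Add(-8, Mul(Add(Mul(2, N), 7), Pow(Add(15, g), -1))) = Add(-8, Mul(Add(7, Mul(2, N)), Pow(Add(15, g), -1))) = Add(-8, Mul(Pow(Add(15, g), -1), Add(7, Mul(2, N)))))
Add(Mul(-155, Pow(Function('n')(7, 55), -1)), Mul(-1284, Pow(-1873, -1))) = Add(Mul(-155, Pow(Mul(Pow(Add(15, 7), -1), Add(-113, Mul(-8, 7), Mul(2, 55))), -1)), Mul(-1284, Pow(-1873, -1))) = Add(Mul(-155, Pow(Mul(Pow(22, -1), Add(-113, -56, 110)), -1)), Mul(-1284, Rational(-1, 1873))) = Add(Mul(-155, Pow(Mul(Rational(1, 22), -59), -1)), Rational(1284, 1873)) = Add(Mul(-155, Pow(Rational(-59, 22), -1)), Rational(1284, 1873)) = Add(Mul(-155, Rational(-22, 59)), Rational(1284, 1873)) = Add(Rational(3410, 59), Rational(1284, 1873)) = Rational(6462686, 110507)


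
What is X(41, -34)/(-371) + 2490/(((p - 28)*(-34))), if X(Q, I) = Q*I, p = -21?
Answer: 231871/44149 ≈ 5.2520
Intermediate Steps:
X(Q, I) = I*Q
X(41, -34)/(-371) + 2490/(((p - 28)*(-34))) = -34*41/(-371) + 2490/(((-21 - 28)*(-34))) = -1394*(-1/371) + 2490/((-49*(-34))) = 1394/371 + 2490/1666 = 1394/371 + 2490*(1/1666) = 1394/371 + 1245/833 = 231871/44149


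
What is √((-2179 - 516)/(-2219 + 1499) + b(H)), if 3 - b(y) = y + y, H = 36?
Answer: I*√9397/12 ≈ 8.0782*I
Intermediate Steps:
b(y) = 3 - 2*y (b(y) = 3 - (y + y) = 3 - 2*y)
√((-2179 - 516)/(-2219 + 1499) + b(H)) = √((-2179 - 516)/(-2219 + 1499) + (3 - 2*36)) = √(-2695/(-720) + (3 - 72)) = √(-2695*(-1/720) - 69) = √(539/144 - 69) = √(-9397/144) = I*√9397/12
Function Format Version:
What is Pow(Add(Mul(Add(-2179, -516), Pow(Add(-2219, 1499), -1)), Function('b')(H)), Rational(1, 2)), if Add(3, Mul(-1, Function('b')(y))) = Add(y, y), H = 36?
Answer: Mul(Rational(1, 12), I, Pow(9397, Rational(1, 2))) ≈ Mul(8.0782, I)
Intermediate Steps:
Function('b')(y) = Add(3, Mul(-2, y)) (Function('b')(y) = Add(3, Mul(-1, Add(y, y))) = Add(3, Mul(-1, Mul(2, y))) = Add(3, Mul(-2, y)))
Pow(Add(Mul(Add(-2179, -516), Pow(Add(-2219, 1499), -1)), Function('b')(H)), Rational(1, 2)) = Pow(Add(Mul(Add(-2179, -516), Pow(Add(-2219, 1499), -1)), Add(3, Mul(-2, 36))), Rational(1, 2)) = Pow(Add(Mul(-2695, Pow(-720, -1)), Add(3, -72)), Rational(1, 2)) = Pow(Add(Mul(-2695, Rational(-1, 720)), -69), Rational(1, 2)) = Pow(Add(Rational(539, 144), -69), Rational(1, 2)) = Pow(Rational(-9397, 144), Rational(1, 2)) = Mul(Rational(1, 12), I, Pow(9397, Rational(1, 2)))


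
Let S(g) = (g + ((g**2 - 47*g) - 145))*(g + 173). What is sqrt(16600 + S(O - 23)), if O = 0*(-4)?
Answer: 10*sqrt(2329) ≈ 482.60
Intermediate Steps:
O = 0
S(g) = (173 + g)*(-145 + g**2 - 46*g) (S(g) = (g + (-145 + g**2 - 47*g))*(173 + g) = (-145 + g**2 - 46*g)*(173 + g) = (173 + g)*(-145 + g**2 - 46*g))
sqrt(16600 + S(O - 23)) = sqrt(16600 + (-25085 + (0 - 23)**3 - 8103*(0 - 23) + 127*(0 - 23)**2)) = sqrt(16600 + (-25085 + (-23)**3 - 8103*(-23) + 127*(-23)**2)) = sqrt(16600 + (-25085 - 12167 + 186369 + 127*529)) = sqrt(16600 + (-25085 - 12167 + 186369 + 67183)) = sqrt(16600 + 216300) = sqrt(232900) = 10*sqrt(2329)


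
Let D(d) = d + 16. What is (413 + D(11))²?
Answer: 193600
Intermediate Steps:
D(d) = 16 + d
(413 + D(11))² = (413 + (16 + 11))² = (413 + 27)² = 440² = 193600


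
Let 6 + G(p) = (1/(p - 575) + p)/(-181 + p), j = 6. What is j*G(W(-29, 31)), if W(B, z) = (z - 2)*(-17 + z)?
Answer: -106358/4225 ≈ -25.173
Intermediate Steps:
W(B, z) = (-17 + z)*(-2 + z) (W(B, z) = (-2 + z)*(-17 + z) = (-17 + z)*(-2 + z))
G(p) = -6 + (p + 1/(-575 + p))/(-181 + p) (G(p) = -6 + (1/(p - 575) + p)/(-181 + p) = -6 + (1/(-575 + p) + p)/(-181 + p) = -6 + (p + 1/(-575 + p))/(-181 + p))
j*G(W(-29, 31)) = 6*((-624449 - 5*(34 + 31**2 - 19*31)**2 + 3961*(34 + 31**2 - 19*31))/(104075 + (34 + 31**2 - 19*31)**2 - 756*(34 + 31**2 - 19*31))) = 6*((-624449 - 5*(34 + 961 - 589)**2 + 3961*(34 + 961 - 589))/(104075 + (34 + 961 - 589)**2 - 756*(34 + 961 - 589))) = 6*((-624449 - 5*406**2 + 3961*406)/(104075 + 406**2 - 756*406)) = 6*((-624449 - 5*164836 + 1608166)/(104075 + 164836 - 306936)) = 6*((-624449 - 824180 + 1608166)/(-38025)) = 6*(-1/38025*159537) = 6*(-53179/12675) = -106358/4225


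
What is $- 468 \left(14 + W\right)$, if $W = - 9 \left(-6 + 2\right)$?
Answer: $-23400$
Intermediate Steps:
$W = 36$ ($W = \left(-9\right) \left(-4\right) = 36$)
$- 468 \left(14 + W\right) = - 468 \left(14 + 36\right) = \left(-468\right) 50 = -23400$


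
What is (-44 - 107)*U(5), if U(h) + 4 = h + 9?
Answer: -1510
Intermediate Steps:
U(h) = 5 + h (U(h) = -4 + (h + 9) = -4 + (9 + h) = 5 + h)
(-44 - 107)*U(5) = (-44 - 107)*(5 + 5) = -151*10 = -1510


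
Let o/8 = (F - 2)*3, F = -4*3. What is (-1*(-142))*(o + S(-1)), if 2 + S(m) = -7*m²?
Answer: -48990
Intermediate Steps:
F = -12
S(m) = -2 - 7*m²
o = -336 (o = 8*((-12 - 2)*3) = 8*(-14*3) = 8*(-42) = -336)
(-1*(-142))*(o + S(-1)) = (-1*(-142))*(-336 + (-2 - 7*(-1)²)) = 142*(-336 + (-2 - 7*1)) = 142*(-336 + (-2 - 7)) = 142*(-336 - 9) = 142*(-345) = -48990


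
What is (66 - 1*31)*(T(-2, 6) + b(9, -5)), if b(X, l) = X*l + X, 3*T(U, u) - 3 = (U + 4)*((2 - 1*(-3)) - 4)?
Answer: -3605/3 ≈ -1201.7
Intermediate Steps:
T(U, u) = 7/3 + U/3 (T(U, u) = 1 + ((U + 4)*((2 - 1*(-3)) - 4))/3 = 1 + ((4 + U)*((2 + 3) - 4))/3 = 1 + ((4 + U)*(5 - 4))/3 = 1 + ((4 + U)*1)/3 = 1 + (4 + U)/3 = 1 + (4/3 + U/3) = 7/3 + U/3)
b(X, l) = X + X*l
(66 - 1*31)*(T(-2, 6) + b(9, -5)) = (66 - 1*31)*((7/3 + (1/3)*(-2)) + 9*(1 - 5)) = (66 - 31)*((7/3 - 2/3) + 9*(-4)) = 35*(5/3 - 36) = 35*(-103/3) = -3605/3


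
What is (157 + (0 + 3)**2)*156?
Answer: 25896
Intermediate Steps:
(157 + (0 + 3)**2)*156 = (157 + 3**2)*156 = (157 + 9)*156 = 166*156 = 25896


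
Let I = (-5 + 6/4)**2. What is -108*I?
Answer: -1323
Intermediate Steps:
I = 49/4 (I = (-5 + 6*(1/4))**2 = (-5 + 3/2)**2 = (-7/2)**2 = 49/4 ≈ 12.250)
-108*I = -108*49/4 = -1323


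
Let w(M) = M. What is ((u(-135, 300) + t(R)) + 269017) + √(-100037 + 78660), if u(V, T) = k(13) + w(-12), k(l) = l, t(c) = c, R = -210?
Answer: 268808 + I*√21377 ≈ 2.6881e+5 + 146.21*I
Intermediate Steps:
u(V, T) = 1 (u(V, T) = 13 - 12 = 1)
((u(-135, 300) + t(R)) + 269017) + √(-100037 + 78660) = ((1 - 210) + 269017) + √(-100037 + 78660) = (-209 + 269017) + √(-21377) = 268808 + I*√21377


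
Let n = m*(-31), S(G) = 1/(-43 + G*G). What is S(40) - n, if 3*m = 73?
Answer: 1174498/1557 ≈ 754.33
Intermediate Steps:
m = 73/3 (m = (⅓)*73 = 73/3 ≈ 24.333)
S(G) = 1/(-43 + G²)
n = -2263/3 (n = (73/3)*(-31) = -2263/3 ≈ -754.33)
S(40) - n = 1/(-43 + 40²) - 1*(-2263/3) = 1/(-43 + 1600) + 2263/3 = 1/1557 + 2263/3 = 1174498/1557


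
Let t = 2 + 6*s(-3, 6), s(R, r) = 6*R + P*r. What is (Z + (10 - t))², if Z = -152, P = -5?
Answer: 20736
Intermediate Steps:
s(R, r) = -5*r + 6*R (s(R, r) = 6*R - 5*r = -5*r + 6*R)
t = -286 (t = 2 + 6*(-5*6 + 6*(-3)) = 2 + 6*(-30 - 18) = 2 + 6*(-48) = 2 - 288 = -286)
(Z + (10 - t))² = (-152 + (10 - 1*(-286)))² = (-152 + (10 + 286))² = (-152 + 296)² = 144² = 20736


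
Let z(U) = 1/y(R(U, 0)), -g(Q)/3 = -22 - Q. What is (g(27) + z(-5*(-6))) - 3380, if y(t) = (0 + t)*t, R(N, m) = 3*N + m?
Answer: -26187299/8100 ≈ -3233.0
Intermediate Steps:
g(Q) = 66 + 3*Q (g(Q) = -3*(-22 - Q) = 66 + 3*Q)
R(N, m) = m + 3*N
y(t) = t² (y(t) = t*t = t²)
z(U) = 1/(9*U²) (z(U) = 1/((0 + 3*U)²) = 1/((3*U)²) = 1/(9*U²))
(g(27) + z(-5*(-6))) - 3380 = ((66 + 3*27) + 1/(9*(-5*(-6))²)) - 3380 = ((66 + 81) + (⅑)/30²) - 3380 = (147 + (⅑)*(1/900)) - 3380 = (147 + 1/8100) - 3380 = 1190701/8100 - 3380 = -26187299/8100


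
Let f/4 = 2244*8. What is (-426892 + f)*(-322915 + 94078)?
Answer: 81256357308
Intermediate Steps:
f = 71808 (f = 4*(2244*8) = 4*17952 = 71808)
(-426892 + f)*(-322915 + 94078) = (-426892 + 71808)*(-322915 + 94078) = -355084*(-228837) = 81256357308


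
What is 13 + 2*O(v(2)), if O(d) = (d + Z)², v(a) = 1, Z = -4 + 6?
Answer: 31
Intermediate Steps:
Z = 2
O(d) = (2 + d)² (O(d) = (d + 2)² = (2 + d)²)
13 + 2*O(v(2)) = 13 + 2*(2 + 1)² = 13 + 2*3² = 13 + 2*9 = 13 + 18 = 31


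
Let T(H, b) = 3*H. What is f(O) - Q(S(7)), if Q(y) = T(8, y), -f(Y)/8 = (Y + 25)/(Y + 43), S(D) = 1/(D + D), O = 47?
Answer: -152/5 ≈ -30.400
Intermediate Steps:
S(D) = 1/(2*D)
f(Y) = -8*(25 + Y)/(43 + Y) (f(Y) = -8*(Y + 25)/(Y + 43) = -8*(25 + Y)/(43 + Y))
Q(y) = 24 (Q(y) = 3*8 = 24)
f(O) - Q(S(7)) = 8*(-25 - 1*47)/(43 + 47) - 1*24 = 8*(-25 - 47)/90 - 24 = 8*(1/90)*(-72) - 24 = -32/5 - 24 = -152/5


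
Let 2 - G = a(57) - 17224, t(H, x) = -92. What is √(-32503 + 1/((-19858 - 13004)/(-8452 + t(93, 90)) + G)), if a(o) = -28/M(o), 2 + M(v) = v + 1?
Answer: I*√19567323865788018495/24536013 ≈ 180.29*I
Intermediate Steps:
M(v) = -1 + v (M(v) = -2 + (v + 1) = -2 + (1 + v) = -1 + v)
a(o) = -28/(-1 + o)
G = 34453/2 (G = 2 - (-28/(-1 + 57) - 17224) = 2 - (-28/56 - 17224) = 2 - (-28*1/56 - 17224) = 2 - (-½ - 17224) = 2 - 1*(-34449/2) = 2 + 34449/2 = 34453/2 ≈ 17227.)
√(-32503 + 1/((-19858 - 13004)/(-8452 + t(93, 90)) + G)) = √(-32503 + 1/((-19858 - 13004)/(-8452 - 92) + 34453/2)) = √(-32503 + 1/(-32862/(-8544) + 34453/2)) = √(-32503 + 1/(-32862*(-1/8544) + 34453/2)) = √(-32503 + 1/(5477/1424 + 34453/2)) = √(-32503 + 1/(24536013/1424)) = √(-32503 + 1424/24536013) = √(-797494029115/24536013) = I*√19567323865788018495/24536013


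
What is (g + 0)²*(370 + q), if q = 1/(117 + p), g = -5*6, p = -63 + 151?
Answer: 13653180/41 ≈ 3.3300e+5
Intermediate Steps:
p = 88
g = -30
q = 1/205 (q = 1/(117 + 88) = 1/205 ≈ 0.0048781)
(g + 0)²*(370 + q) = (-30 + 0)²*(370 + 1/205) = (-30)²*(75851/205) = 900*(75851/205) = 13653180/41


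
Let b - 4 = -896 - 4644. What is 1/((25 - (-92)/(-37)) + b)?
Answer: -37/203999 ≈ -0.00018137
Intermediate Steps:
b = -5536 (b = 4 + (-896 - 4644) = 4 - 5540 = -5536)
1/((25 - (-92)/(-37)) + b) = 1/((25 - (-92)/(-37)) - 5536) = 1/((25 - (-92)*(-1)/37) - 5536) = 1/((25 - 2*46/37) - 5536) = 1/((25 - 92/37) - 5536) = 1/(833/37 - 5536) = 1/(-203999/37) = -37/203999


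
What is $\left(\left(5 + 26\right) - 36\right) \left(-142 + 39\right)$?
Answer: $515$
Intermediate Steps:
$\left(\left(5 + 26\right) - 36\right) \left(-142 + 39\right) = \left(31 - 36\right) \left(-103\right) = \left(-5\right) \left(-103\right) = 515$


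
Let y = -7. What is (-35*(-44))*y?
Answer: -10780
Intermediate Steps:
(-35*(-44))*y = -35*(-44)*(-7) = 1540*(-7) = -10780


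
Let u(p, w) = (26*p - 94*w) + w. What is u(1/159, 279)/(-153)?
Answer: 4125547/24327 ≈ 169.59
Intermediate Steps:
u(p, w) = -93*w + 26*p (u(p, w) = (-94*w + 26*p) + w = -93*w + 26*p)
u(1/159, 279)/(-153) = (-93*279 + 26/159)/(-153) = (-25947 + 26*(1/159))*(-1/153) = (-25947 + 26/159)*(-1/153) = -4125547/159*(-1/153) = 4125547/24327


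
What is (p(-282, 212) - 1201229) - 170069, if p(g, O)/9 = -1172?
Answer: -1381846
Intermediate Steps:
p(g, O) = -10548 (p(g, O) = 9*(-1172) = -10548)
(p(-282, 212) - 1201229) - 170069 = (-10548 - 1201229) - 170069 = -1211777 - 170069 = -1381846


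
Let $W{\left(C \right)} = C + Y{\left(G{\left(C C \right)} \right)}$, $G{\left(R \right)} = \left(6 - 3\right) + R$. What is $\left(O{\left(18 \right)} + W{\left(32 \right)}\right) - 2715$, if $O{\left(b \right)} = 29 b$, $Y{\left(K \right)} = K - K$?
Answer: $-2161$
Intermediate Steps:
$G{\left(R \right)} = 3 + R$
$Y{\left(K \right)} = 0$
$W{\left(C \right)} = C$ ($W{\left(C \right)} = C + 0 = C$)
$\left(O{\left(18 \right)} + W{\left(32 \right)}\right) - 2715 = \left(29 \cdot 18 + 32\right) - 2715 = \left(522 + 32\right) - 2715 = 554 - 2715 = -2161$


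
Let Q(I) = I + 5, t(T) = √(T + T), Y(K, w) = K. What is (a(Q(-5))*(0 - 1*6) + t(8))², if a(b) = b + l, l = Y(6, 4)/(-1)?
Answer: 1600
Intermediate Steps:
t(T) = √2*√T (t(T) = √(2*T) = √2*√T)
Q(I) = 5 + I
l = -6 (l = 6/(-1) = 6*(-1) = -6)
a(b) = -6 + b (a(b) = b - 6 = -6 + b)
(a(Q(-5))*(0 - 1*6) + t(8))² = ((-6 + (5 - 5))*(0 - 1*6) + √2*√8)² = ((-6 + 0)*(0 - 6) + √2*(2*√2))² = (-6*(-6) + 4)² = (36 + 4)² = 40² = 1600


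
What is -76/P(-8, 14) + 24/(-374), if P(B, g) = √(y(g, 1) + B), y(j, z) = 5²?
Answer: -12/187 - 76*√17/17 ≈ -18.497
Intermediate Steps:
y(j, z) = 25
P(B, g) = √(25 + B)
-76/P(-8, 14) + 24/(-374) = -76/√(25 - 8) + 24/(-374) = -76*√17/17 + 24*(-1/374) = -76*√17/17 - 12/187 = -12/187 - 76*√17/17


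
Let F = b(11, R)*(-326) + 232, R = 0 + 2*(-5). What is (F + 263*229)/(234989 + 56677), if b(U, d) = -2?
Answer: 61111/291666 ≈ 0.20952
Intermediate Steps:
R = -10 (R = 0 - 10 = -10)
F = 884 (F = -2*(-326) + 232 = 652 + 232 = 884)
(F + 263*229)/(234989 + 56677) = (884 + 263*229)/(234989 + 56677) = (884 + 60227)/291666 = 61111*(1/291666) = 61111/291666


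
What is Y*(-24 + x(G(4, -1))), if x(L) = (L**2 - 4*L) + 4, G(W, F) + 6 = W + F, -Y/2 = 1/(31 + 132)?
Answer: -2/163 ≈ -0.012270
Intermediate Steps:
Y = -2/163 (Y = -2/(31 + 132) = -2/163 ≈ -0.012270)
G(W, F) = -6 + F + W (G(W, F) = -6 + (W + F) = -6 + (F + W) = -6 + F + W)
x(L) = 4 + L**2 - 4*L
Y*(-24 + x(G(4, -1))) = -2*(-24 + (4 + (-6 - 1 + 4)**2 - 4*(-6 - 1 + 4)))/163 = -2*(-24 + (4 + (-3)**2 - 4*(-3)))/163 = -2*(-24 + (4 + 9 + 12))/163 = -2*(-24 + 25)/163 = -2/163*1 = -2/163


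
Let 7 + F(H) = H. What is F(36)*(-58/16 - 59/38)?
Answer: -22823/152 ≈ -150.15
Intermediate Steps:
F(H) = -7 + H
F(36)*(-58/16 - 59/38) = (-7 + 36)*(-58/16 - 59/38) = 29*(-58*1/16 - 59*1/38) = 29*(-29/8 - 59/38) = 29*(-787/152) = -22823/152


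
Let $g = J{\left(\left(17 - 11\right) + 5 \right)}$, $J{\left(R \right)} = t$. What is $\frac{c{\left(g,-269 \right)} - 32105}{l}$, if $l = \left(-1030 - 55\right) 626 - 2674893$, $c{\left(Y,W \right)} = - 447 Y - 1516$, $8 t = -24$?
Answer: $\frac{32280}{3354103} \approx 0.009624$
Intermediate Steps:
$t = -3$ ($t = \frac{1}{8} \left(-24\right) = -3$)
$J{\left(R \right)} = -3$
$g = -3$
$c{\left(Y,W \right)} = -1516 - 447 Y$
$l = -3354103$ ($l = \left(-1085\right) 626 - 2674893 = -679210 - 2674893 = -3354103$)
$\frac{c{\left(g,-269 \right)} - 32105}{l} = \frac{\left(-1516 - -1341\right) - 32105}{-3354103} = \left(\left(-1516 + 1341\right) - 32105\right) \left(- \frac{1}{3354103}\right) = \left(-175 - 32105\right) \left(- \frac{1}{3354103}\right) = \left(-32280\right) \left(- \frac{1}{3354103}\right) = \frac{32280}{3354103}$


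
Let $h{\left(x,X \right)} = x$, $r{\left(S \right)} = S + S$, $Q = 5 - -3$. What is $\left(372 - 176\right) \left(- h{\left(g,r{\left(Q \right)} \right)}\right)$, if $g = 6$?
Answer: $-1176$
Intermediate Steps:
$Q = 8$ ($Q = 5 + 3 = 8$)
$r{\left(S \right)} = 2 S$
$\left(372 - 176\right) \left(- h{\left(g,r{\left(Q \right)} \right)}\right) = \left(372 - 176\right) \left(\left(-1\right) 6\right) = \left(372 - 176\right) \left(-6\right) = 196 \left(-6\right) = -1176$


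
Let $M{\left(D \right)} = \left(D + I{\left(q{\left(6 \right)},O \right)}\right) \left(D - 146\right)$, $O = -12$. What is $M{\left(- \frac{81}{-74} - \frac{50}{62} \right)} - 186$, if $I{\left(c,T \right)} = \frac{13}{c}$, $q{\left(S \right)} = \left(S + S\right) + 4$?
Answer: $- \frac{14582283105}{42099488} \approx -346.38$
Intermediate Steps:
$q{\left(S \right)} = 4 + 2 S$ ($q{\left(S \right)} = 2 S + 4 = 4 + 2 S$)
$M{\left(D \right)} = \left(-146 + D\right) \left(\frac{13}{16} + D\right)$ ($M{\left(D \right)} = \left(D + \frac{13}{4 + 2 \cdot 6}\right) \left(D - 146\right) = \left(D + \frac{13}{4 + 12}\right) \left(-146 + D\right) = \left(D + \frac{13}{16}\right) \left(-146 + D\right) = \left(\frac{13}{16} + D\right) \left(-146 + D\right) = \left(-146 + D\right) \left(\frac{13}{16} + D\right)$)
$M{\left(- \frac{81}{-74} - \frac{50}{62} \right)} - 186 = \left(- \frac{949}{8} + \left(- \frac{81}{-74} - \frac{50}{62}\right)^{2} - \frac{2323 \left(- \frac{81}{-74} - \frac{50}{62}\right)}{16}\right) - 186 = \left(- \frac{949}{8} + \left(\left(-81\right) \left(- \frac{1}{74}\right) - \frac{25}{31}\right)^{2} - \frac{2323 \left(\left(-81\right) \left(- \frac{1}{74}\right) - \frac{25}{31}\right)}{16}\right) - 186 = \left(- \frac{949}{8} + \left(\frac{81}{74} - \frac{25}{31}\right)^{2} - \frac{2323 \left(\frac{81}{74} - \frac{25}{31}\right)}{16}\right) - 186 = \left(- \frac{949}{8} + \left(\frac{661}{2294}\right)^{2} - \frac{1535503}{36704}\right) - 186 = \left(- \frac{949}{8} + \frac{436921}{5262436} - \frac{1535503}{36704}\right) - 186 = - \frac{6751778337}{42099488} - 186 = - \frac{14582283105}{42099488}$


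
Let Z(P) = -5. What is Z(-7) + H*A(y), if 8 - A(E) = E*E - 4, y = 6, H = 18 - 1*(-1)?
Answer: -461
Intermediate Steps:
H = 19 (H = 18 + 1 = 19)
A(E) = 12 - E² (A(E) = 8 - (E*E - 4) = 8 - (E² - 4) = 8 - (-4 + E²) = 8 + (4 - E²) = 12 - E²)
Z(-7) + H*A(y) = -5 + 19*(12 - 1*6²) = -5 + 19*(12 - 1*36) = -5 + 19*(12 - 36) = -5 + 19*(-24) = -5 - 456 = -461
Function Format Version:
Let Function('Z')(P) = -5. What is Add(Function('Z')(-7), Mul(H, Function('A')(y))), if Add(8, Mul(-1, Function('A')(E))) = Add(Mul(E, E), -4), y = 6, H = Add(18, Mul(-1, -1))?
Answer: -461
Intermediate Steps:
H = 19 (H = Add(18, 1) = 19)
Function('A')(E) = Add(12, Mul(-1, Pow(E, 2))) (Function('A')(E) = Add(8, Mul(-1, Add(Mul(E, E), -4))) = Add(8, Mul(-1, Add(Pow(E, 2), -4))) = Add(8, Mul(-1, Add(-4, Pow(E, 2)))) = Add(8, Add(4, Mul(-1, Pow(E, 2)))) = Add(12, Mul(-1, Pow(E, 2))))
Add(Function('Z')(-7), Mul(H, Function('A')(y))) = Add(-5, Mul(19, Add(12, Mul(-1, Pow(6, 2))))) = Add(-5, Mul(19, Add(12, Mul(-1, 36)))) = Add(-5, Mul(19, Add(12, -36))) = Add(-5, Mul(19, -24)) = Add(-5, -456) = -461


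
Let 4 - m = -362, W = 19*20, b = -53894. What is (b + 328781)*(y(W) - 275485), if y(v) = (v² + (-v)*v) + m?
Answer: -75626636553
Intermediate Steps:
W = 380
m = 366 (m = 4 - 1*(-362) = 4 + 362 = 366)
y(v) = 366 (y(v) = (v² + (-v)*v) + 366 = (v² - v²) + 366 = 0 + 366 = 366)
(b + 328781)*(y(W) - 275485) = (-53894 + 328781)*(366 - 275485) = 274887*(-275119) = -75626636553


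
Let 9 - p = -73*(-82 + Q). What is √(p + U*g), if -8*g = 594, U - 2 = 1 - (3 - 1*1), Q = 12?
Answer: I*√20701/2 ≈ 71.939*I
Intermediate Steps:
p = -5101 (p = 9 - (-73)*(-82 + 12) = 9 - (-73)*(-70) = 9 - 1*5110 = 9 - 5110 = -5101)
U = 1 (U = 2 + (1 - (3 - 1*1)) = 2 + (1 - (3 - 1)) = 2 + (1 - 1*2) = 2 + (1 - 2) = 2 - 1 = 1)
g = -297/4 (g = -⅛*594 = -297/4 ≈ -74.250)
√(p + U*g) = √(-5101 + 1*(-297/4)) = √(-5101 - 297/4) = √(-20701/4) = I*√20701/2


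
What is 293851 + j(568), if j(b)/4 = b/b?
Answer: 293855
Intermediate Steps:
j(b) = 4 (j(b) = 4*(b/b) = 4*1 = 4)
293851 + j(568) = 293851 + 4 = 293855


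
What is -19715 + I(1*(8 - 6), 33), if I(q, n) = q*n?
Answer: -19649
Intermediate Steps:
I(q, n) = n*q
-19715 + I(1*(8 - 6), 33) = -19715 + 33*(1*(8 - 6)) = -19715 + 33*(1*2) = -19715 + 33*2 = -19715 + 66 = -19649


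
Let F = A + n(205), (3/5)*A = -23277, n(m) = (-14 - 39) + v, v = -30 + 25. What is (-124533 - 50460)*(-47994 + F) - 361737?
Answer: 15197255334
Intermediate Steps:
v = -5
n(m) = -58 (n(m) = (-14 - 39) - 5 = -53 - 5 = -58)
A = -38795 (A = (5/3)*(-23277) = -38795)
F = -38853 (F = -38795 - 58 = -38853)
(-124533 - 50460)*(-47994 + F) - 361737 = (-124533 - 50460)*(-47994 - 38853) - 361737 = -174993*(-86847) - 361737 = 15197617071 - 361737 = 15197255334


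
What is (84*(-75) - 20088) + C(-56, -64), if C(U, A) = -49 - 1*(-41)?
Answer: -26396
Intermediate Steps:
C(U, A) = -8 (C(U, A) = -49 + 41 = -8)
(84*(-75) - 20088) + C(-56, -64) = (84*(-75) - 20088) - 8 = (-6300 - 20088) - 8 = -26388 - 8 = -26396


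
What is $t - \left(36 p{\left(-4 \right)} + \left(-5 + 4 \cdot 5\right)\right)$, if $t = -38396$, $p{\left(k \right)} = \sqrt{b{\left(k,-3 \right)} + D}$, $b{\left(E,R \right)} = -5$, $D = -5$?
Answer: $-38411 - 36 i \sqrt{10} \approx -38411.0 - 113.84 i$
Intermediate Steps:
$p{\left(k \right)} = i \sqrt{10}$ ($p{\left(k \right)} = \sqrt{-5 - 5} = \sqrt{-10} = i \sqrt{10}$)
$t - \left(36 p{\left(-4 \right)} + \left(-5 + 4 \cdot 5\right)\right) = -38396 - \left(36 i \sqrt{10} + \left(-5 + 4 \cdot 5\right)\right) = -38396 - \left(36 i \sqrt{10} + \left(-5 + 20\right)\right) = -38396 - \left(36 i \sqrt{10} + 15\right) = -38396 - \left(15 + 36 i \sqrt{10}\right) = -38411 - 36 i \sqrt{10}$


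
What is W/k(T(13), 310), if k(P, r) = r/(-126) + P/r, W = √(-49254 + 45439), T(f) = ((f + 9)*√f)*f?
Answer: 87972885*I*√49595/477906428 + 234604125*I*√3815/477906428 ≈ 71.315*I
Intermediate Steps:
T(f) = f^(3/2)*(9 + f) (T(f) = ((9 + f)*√f)*f = (√f*(9 + f))*f = f^(3/2)*(9 + f))
W = I*√3815 (W = √(-3815) = I*√3815 ≈ 61.766*I)
k(P, r) = -r/126 + P/r (k(P, r) = r*(-1/126) + P/r = -r/126 + P/r)
W/k(T(13), 310) = (I*√3815)/(-1/126*310 + (13^(3/2)*(9 + 13))/310) = (I*√3815)/(-155/63 + ((13*√13)*22)*(1/310)) = (I*√3815)/(-155/63 + (286*√13)*(1/310)) = (I*√3815)/(-155/63 + 143*√13/155) = I*√3815/(-155/63 + 143*√13/155)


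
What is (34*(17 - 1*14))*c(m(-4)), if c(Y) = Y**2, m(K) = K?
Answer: 1632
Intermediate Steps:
(34*(17 - 1*14))*c(m(-4)) = (34*(17 - 1*14))*(-4)**2 = (34*(17 - 14))*16 = (34*3)*16 = 102*16 = 1632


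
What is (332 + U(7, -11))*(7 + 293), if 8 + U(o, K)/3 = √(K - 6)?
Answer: 92400 + 900*I*√17 ≈ 92400.0 + 3710.8*I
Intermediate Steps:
U(o, K) = -24 + 3*√(-6 + K) (U(o, K) = -24 + 3*√(K - 6) = -24 + 3*√(-6 + K))
(332 + U(7, -11))*(7 + 293) = (332 + (-24 + 3*√(-6 - 11)))*(7 + 293) = (332 + (-24 + 3*√(-17)))*300 = (332 + (-24 + 3*(I*√17)))*300 = (332 + (-24 + 3*I*√17))*300 = (308 + 3*I*√17)*300 = 92400 + 900*I*√17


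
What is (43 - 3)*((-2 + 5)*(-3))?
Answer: -360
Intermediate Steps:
(43 - 3)*((-2 + 5)*(-3)) = 40*(3*(-3)) = 40*(-9) = -360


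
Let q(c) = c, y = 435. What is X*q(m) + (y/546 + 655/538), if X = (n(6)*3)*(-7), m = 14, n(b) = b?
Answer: -43131651/24479 ≈ -1762.0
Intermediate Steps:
X = -126 (X = (6*3)*(-7) = 18*(-7) = -126)
X*q(m) + (y/546 + 655/538) = -126*14 + (435/546 + 655/538) = -1764 + (435*(1/546) + 655*(1/538)) = -1764 + (145/182 + 655/538) = -1764 + 49305/24479 = -43131651/24479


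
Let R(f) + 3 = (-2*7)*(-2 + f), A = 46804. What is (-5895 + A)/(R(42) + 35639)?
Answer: 40909/35076 ≈ 1.1663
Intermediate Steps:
R(f) = 25 - 14*f (R(f) = -3 + (-2*7)*(-2 + f) = -3 - 14*(-2 + f) = -3 + (28 - 14*f) = 25 - 14*f)
(-5895 + A)/(R(42) + 35639) = (-5895 + 46804)/((25 - 14*42) + 35639) = 40909/((25 - 588) + 35639) = 40909/(-563 + 35639) = 40909/35076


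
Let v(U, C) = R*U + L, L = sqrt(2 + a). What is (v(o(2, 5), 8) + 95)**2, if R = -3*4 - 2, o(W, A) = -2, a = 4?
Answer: (123 + sqrt(6))**2 ≈ 15738.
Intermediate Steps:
L = sqrt(6) (L = sqrt(2 + 4) = sqrt(6) ≈ 2.4495)
R = -14 (R = -12 - 2 = -14)
v(U, C) = sqrt(6) - 14*U (v(U, C) = -14*U + sqrt(6) = sqrt(6) - 14*U)
(v(o(2, 5), 8) + 95)**2 = ((sqrt(6) - 14*(-2)) + 95)**2 = ((sqrt(6) + 28) + 95)**2 = ((28 + sqrt(6)) + 95)**2 = (123 + sqrt(6))**2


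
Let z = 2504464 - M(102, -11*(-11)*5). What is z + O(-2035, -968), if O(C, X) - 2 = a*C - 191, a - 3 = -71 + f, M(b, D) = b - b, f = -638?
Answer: 3940985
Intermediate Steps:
M(b, D) = 0
z = 2504464 (z = 2504464 - 1*0 = 2504464 + 0 = 2504464)
a = -706 (a = 3 + (-71 - 638) = 3 - 709 = -706)
O(C, X) = -189 - 706*C (O(C, X) = 2 + (-706*C - 191) = 2 + (-191 - 706*C) = -189 - 706*C)
z + O(-2035, -968) = 2504464 + (-189 - 706*(-2035)) = 2504464 + (-189 + 1436710) = 2504464 + 1436521 = 3940985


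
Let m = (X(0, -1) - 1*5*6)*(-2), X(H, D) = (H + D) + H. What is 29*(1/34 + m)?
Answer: 61161/34 ≈ 1798.9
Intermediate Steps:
X(H, D) = D + 2*H (X(H, D) = (D + H) + H = D + 2*H)
m = 62 (m = ((-1 + 2*0) - 1*5*6)*(-2) = ((-1 + 0) - 5*6)*(-2) = (-1 - 30)*(-2) = -31*(-2) = 62)
29*(1/34 + m) = 29*(1/34 + 62) = 29*(2109/34) = 61161/34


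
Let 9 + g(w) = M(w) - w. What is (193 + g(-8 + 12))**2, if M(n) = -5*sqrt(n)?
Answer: 28900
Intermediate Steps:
g(w) = -9 - w - 5*sqrt(w) (g(w) = -9 + (-5*sqrt(w) - w) = -9 + (-w - 5*sqrt(w)) = -9 - w - 5*sqrt(w))
(193 + g(-8 + 12))**2 = (193 + (-9 - (-8 + 12) - 5*sqrt(-8 + 12)))**2 = (193 + (-9 - 1*4 - 5*sqrt(4)))**2 = (193 + (-9 - 4 - 5*2))**2 = (193 + (-9 - 4 - 10))**2 = (193 - 23)**2 = 170**2 = 28900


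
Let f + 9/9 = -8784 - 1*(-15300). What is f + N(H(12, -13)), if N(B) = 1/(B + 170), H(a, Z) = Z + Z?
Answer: 938161/144 ≈ 6515.0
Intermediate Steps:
H(a, Z) = 2*Z
N(B) = 1/(170 + B)
f = 6515 (f = -1 + (-8784 - 1*(-15300)) = -1 + (-8784 + 15300) = -1 + 6516 = 6515)
f + N(H(12, -13)) = 6515 + 1/(170 + 2*(-13)) = 6515 + 1/(170 - 26) = 6515 + 1/144 = 938161/144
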